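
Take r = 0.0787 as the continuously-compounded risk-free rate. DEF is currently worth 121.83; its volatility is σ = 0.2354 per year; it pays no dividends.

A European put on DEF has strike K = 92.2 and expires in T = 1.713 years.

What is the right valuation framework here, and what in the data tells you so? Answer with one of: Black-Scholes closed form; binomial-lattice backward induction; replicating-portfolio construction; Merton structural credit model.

Key observation: everything needed for the exact continuous-time valuation of the European put on DEF (strike 92.2) is given, and no feature rules the closed form out.

framework: Black-Scholes closed form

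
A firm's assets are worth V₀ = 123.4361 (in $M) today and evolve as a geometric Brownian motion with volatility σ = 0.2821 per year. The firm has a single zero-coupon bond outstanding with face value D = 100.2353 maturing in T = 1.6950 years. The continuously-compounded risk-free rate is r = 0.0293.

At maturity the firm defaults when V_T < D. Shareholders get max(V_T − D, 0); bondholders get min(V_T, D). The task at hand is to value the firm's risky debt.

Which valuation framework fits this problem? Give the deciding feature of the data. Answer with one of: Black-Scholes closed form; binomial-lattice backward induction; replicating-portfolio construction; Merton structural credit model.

Key observation: the data describe a firm's assets (V₀ = 123.4361, GBM) and a single zero-coupon debt of face 100.2353, so credit quantities follow from equity-as-call in the structural model.

framework: Merton structural credit model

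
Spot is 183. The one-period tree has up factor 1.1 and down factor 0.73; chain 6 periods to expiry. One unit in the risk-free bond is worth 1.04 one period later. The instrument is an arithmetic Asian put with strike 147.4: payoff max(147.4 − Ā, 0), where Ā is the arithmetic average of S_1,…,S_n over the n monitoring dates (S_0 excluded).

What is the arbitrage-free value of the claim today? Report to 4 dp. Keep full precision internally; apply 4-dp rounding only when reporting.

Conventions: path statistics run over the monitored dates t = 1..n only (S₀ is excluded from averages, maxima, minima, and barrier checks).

Set p* = 0.8378 (from d < R < u); the path-dependent value is the discounted p*-expectation over all price paths.
Enumerate all 2^6 = 64 price paths (U = up ×1.1, D = down ×0.73); each path with k up-moves has probability p*^k·(1−p*)^(6−k).
DDDDDD: Ā=69.9835, payoff=77.4165, prob=0.000018
UDDDDD: Ā=105.4546, payoff=41.9454, prob=0.000094
DUDDDD: Ā=94.1696, payoff=53.2304, prob=0.000094
UUDDDD: Ā=141.8994, payoff=5.5006, prob=0.000485
DDUDDD: Ā=85.9315, payoff=61.4685, prob=0.000094
UDUDDD: Ā=129.4859, payoff=17.9141, prob=0.000485
DUUDDD: Ā=118.2009, payoff=29.1991, prob=0.000485
UUUDDD: Ā=178.1109, payoff=0.0000, prob=0.002508
DDDUDD: Ā=79.9178, payoff=67.4822, prob=0.000094
UDDUDD: Ā=120.4240, payoff=26.9760, prob=0.000485
DUDUDD: Ā=109.1390, payoff=38.2610, prob=0.000485
UUDUDD: Ā=164.4560, payoff=0.0000, prob=0.002508
DDUUDD: Ā=100.9010, payoff=46.4990, prob=0.000485
UDUUDD: Ā=152.0425, payoff=0.0000, prob=0.002508
DUUUDD: Ā=140.7575, payoff=6.6425, prob=0.002508
UUUUDD: Ā=212.1004, payoff=0.0000, prob=0.012958
DDDDUD: Ā=75.5277, payoff=71.8723, prob=0.000094
UDDDUD: Ā=113.8089, payoff=33.5911, prob=0.000485
DUDDUD: Ā=102.5239, payoff=44.8761, prob=0.000485
UUDDUD: Ā=154.4880, payoff=0.0000, prob=0.002508
DDUDUD: Ā=94.2858, payoff=53.1142, prob=0.000485
UDUDUD: Ā=142.0745, payoff=5.3255, prob=0.002508
DUUDUD: Ā=130.7895, payoff=16.6105, prob=0.002508
UUUDUD: Ā=197.0801, payoff=0.0000, prob=0.012958
DDDUUD: Ā=88.2720, payoff=59.1280, prob=0.000485
UDDUUD: Ā=133.0127, payoff=14.3873, prob=0.002508
DUDUUD: Ā=121.7277, payoff=25.6723, prob=0.002508
UUDUUD: Ā=183.4252, payoff=0.0000, prob=0.012958
DDUUUD: Ā=113.4896, payoff=33.9104, prob=0.002508
UDUUUD: Ā=171.0117, payoff=0.0000, prob=0.012958
DUUUUD: Ā=159.7267, payoff=0.0000, prob=0.012958
UUUUUD: Ā=240.6841, payoff=0.0000, prob=0.066950
DDDDDU: Ā=72.3230, payoff=75.0770, prob=0.000094
UDDDDU: Ā=108.9798, payoff=38.4202, prob=0.000485
DUDDDU: Ā=97.6948, payoff=49.7052, prob=0.000485
UUDDDU: Ā=147.2113, payoff=0.1887, prob=0.002508
DDUDDU: Ā=89.4567, payoff=57.9433, prob=0.000485
UDUDDU: Ā=134.7978, payoff=12.6022, prob=0.002508
DUUDDU: Ā=123.5128, payoff=23.8872, prob=0.002508
UUUDDU: Ā=186.1152, payoff=0.0000, prob=0.012958
DDDUDU: Ā=83.4430, payoff=63.9570, prob=0.000485
UDDUDU: Ā=125.7360, payoff=21.6640, prob=0.002508
DUDUDU: Ā=114.4510, payoff=32.9490, prob=0.002508
UUDUDU: Ā=172.4604, payoff=0.0000, prob=0.012958
DDUUDU: Ā=106.2129, payoff=41.1871, prob=0.002508
UDUUDU: Ā=160.0469, payoff=0.0000, prob=0.012958
DUUUDU: Ā=148.7619, payoff=0.0000, prob=0.012958
UUUUDU: Ā=224.1617, payoff=0.0000, prob=0.066950
DDDDUU: Ā=79.0529, payoff=68.3471, prob=0.000485
UDDDUU: Ā=119.1208, payoff=28.2792, prob=0.002508
DUDDUU: Ā=107.8358, payoff=39.5642, prob=0.002508
UUDDUU: Ā=162.4923, payoff=0.0000, prob=0.012958
DDUDUU: Ā=99.5978, payoff=47.8022, prob=0.002508
UDUDUU: Ā=150.0788, payoff=0.0000, prob=0.012958
DUUDUU: Ā=138.7938, payoff=8.6062, prob=0.012958
UUUDUU: Ā=209.1414, payoff=0.0000, prob=0.066950
DDDUUU: Ā=93.5840, payoff=53.8160, prob=0.002508
UDDUUU: Ā=141.0170, payoff=6.3830, prob=0.012958
DUDUUU: Ā=129.7320, payoff=17.6680, prob=0.012958
UUDUUU: Ā=195.4866, payoff=0.0000, prob=0.066950
DDUUUU: Ā=121.4939, payoff=25.9061, prob=0.012958
UDUUUU: Ā=183.0731, payoff=0.0000, prob=0.066950
DUUUUU: Ā=171.7881, payoff=0.0000, prob=0.066950
UUUUUU: Ā=258.8587, payoff=0.0000, prob=0.345907
Price = Σ prob·payoff / R^6 = 2.117075 / 1.265319 = 1.6732

price = 1.6732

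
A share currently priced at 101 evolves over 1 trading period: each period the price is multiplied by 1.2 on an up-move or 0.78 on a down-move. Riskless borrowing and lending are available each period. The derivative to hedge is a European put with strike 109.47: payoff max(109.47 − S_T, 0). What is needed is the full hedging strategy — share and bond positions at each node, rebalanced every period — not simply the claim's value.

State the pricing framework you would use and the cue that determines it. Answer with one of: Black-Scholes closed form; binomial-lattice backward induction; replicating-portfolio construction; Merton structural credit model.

Key observation: the task asks for the hedge itself — share and bond holdings at every node of the 1-period tree on spot 101 with factors 1.2/0.78 — which is exactly what the replicating-portfolio construction produces.

framework: replicating-portfolio construction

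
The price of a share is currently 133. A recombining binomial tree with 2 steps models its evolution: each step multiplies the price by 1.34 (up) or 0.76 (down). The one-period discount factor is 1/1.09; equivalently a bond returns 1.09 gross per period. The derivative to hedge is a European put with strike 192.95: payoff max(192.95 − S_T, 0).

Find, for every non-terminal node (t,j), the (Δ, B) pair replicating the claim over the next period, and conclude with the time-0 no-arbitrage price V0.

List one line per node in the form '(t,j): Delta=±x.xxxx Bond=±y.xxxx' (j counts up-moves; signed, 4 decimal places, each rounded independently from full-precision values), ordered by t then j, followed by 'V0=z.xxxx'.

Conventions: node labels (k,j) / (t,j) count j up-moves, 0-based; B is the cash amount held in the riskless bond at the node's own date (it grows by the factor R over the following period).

Risk-neutral probability p* = (R−d)/(u−d) = (1.09−0.76)/(1.34−0.76) = 0.5690.
Payoffs at expiry: V(2,0)=116.1292, V(2,1)=57.5028, V(2,2)=0.0000
Node (1,0) S=101.0800: V=(p*·57.5028+(1−p*)·116.1292)/1.09=75.9383; Δ=(57.5028−116.1292)/(135.4472−76.8208)=-1.0000; B=V−Δ·S=177.0183
Node (1,1) S=178.2200: V=(p*·0.0000+(1−p*)·57.5028)/1.09=22.7392; Δ=(0.0000−57.5028)/(238.8148−135.4472)=-0.5563; B=V−Δ·S=121.8819
Node (0,0) S=133.0000: V=(p*·22.7392+(1−p*)·75.9383)/1.09=41.8989; Δ=(22.7392−75.9383)/(178.2200−101.0800)=-0.6896; B=V−Δ·S=133.6217
As a check, the time-0 holding Δ(0,0)·S0 + B(0,0) comes to 41.8989 — exactly V0.

(0,0): Delta=-0.6896 Bond=133.6217
(1,0): Delta=-1.0000 Bond=177.0183
(1,1): Delta=-0.5563 Bond=121.8819
V0=41.8989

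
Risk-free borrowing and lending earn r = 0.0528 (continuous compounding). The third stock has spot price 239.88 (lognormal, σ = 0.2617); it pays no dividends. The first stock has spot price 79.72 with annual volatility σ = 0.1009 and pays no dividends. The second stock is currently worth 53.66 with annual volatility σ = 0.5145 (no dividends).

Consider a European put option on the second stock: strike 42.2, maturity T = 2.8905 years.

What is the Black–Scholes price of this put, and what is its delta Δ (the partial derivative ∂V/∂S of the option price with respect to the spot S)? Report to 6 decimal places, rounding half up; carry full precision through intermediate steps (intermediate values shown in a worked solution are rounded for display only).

price = 7.872693
Δ = -0.187676

σ√T = 0.5145·√2.8905 = 0.874726
d₁ = (ln(S/K) + (r+σ²/2)T) / (σ√T) = (ln(53.66/42.2) + (0.0528+0.5145²/2)·2.8905) / 0.874726 = (0.240248 + 0.535191) / 0.874726 = 0.886493
d₂ = d₁ − σ√T = 0.886493 − 0.874726 = 0.011768
e^{−rT} = 0.858457
N(−d₁) = 0.187676,  N(−d₂) = 0.495305
Put price V = K·e^{−rT}·N(−d₂) − S·N(−d₁) = 17.943379 − 10.070687 = 7.872693
Δ = −N(−d₁) = -0.187676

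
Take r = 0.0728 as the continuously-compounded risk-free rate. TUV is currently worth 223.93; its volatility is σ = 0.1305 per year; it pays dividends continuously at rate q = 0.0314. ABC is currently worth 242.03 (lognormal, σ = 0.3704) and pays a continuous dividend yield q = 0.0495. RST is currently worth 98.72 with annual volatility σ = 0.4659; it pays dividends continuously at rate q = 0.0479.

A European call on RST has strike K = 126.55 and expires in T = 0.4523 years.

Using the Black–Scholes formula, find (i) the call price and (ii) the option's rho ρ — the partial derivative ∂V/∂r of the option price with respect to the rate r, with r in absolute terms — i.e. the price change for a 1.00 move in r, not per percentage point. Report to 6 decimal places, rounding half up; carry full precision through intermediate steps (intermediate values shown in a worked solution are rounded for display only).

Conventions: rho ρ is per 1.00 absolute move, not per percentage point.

price = 4.387490
ρ = 9.998817

σ√T = 0.4659·√0.4523 = 0.313333
d₁ = (ln(S/K) + (r−q+σ²/2)T) / (σ√T) = (ln(98.72/126.55) + (0.0728−0.0479+0.4659²/2)·0.4523) / 0.313333 = (-0.248350 + 0.060351) / 0.313333 = -0.599997
d₂ = d₁ − σ√T = -0.599997 − 0.313333 = -0.913330
e^{−rT} = 0.967609
e^{−qT} = 0.978568
N(d₁) = 0.274254,  N(d₂) = 0.180534
Call price V = S·e^{−qT}·N(d₁) − K·e^{−rT}·N(d₂) = 26.494094 − 22.106603 = 4.387490
ρ = K·T·e^{−rT}·N(d₂) = 9.998817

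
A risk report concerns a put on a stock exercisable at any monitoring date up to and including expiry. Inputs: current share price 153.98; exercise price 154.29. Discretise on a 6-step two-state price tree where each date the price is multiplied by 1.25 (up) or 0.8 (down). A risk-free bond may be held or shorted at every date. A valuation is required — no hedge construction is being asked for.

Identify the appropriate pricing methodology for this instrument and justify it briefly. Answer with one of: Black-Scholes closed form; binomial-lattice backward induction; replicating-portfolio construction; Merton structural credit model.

framework: binomial-lattice backward induction

Key observation: the exercise right at every one of the 6 steps is what matters: each node needs max(154.29 − S, continuation), which only the stepwise tree valuation starting from spot 153.98 delivers.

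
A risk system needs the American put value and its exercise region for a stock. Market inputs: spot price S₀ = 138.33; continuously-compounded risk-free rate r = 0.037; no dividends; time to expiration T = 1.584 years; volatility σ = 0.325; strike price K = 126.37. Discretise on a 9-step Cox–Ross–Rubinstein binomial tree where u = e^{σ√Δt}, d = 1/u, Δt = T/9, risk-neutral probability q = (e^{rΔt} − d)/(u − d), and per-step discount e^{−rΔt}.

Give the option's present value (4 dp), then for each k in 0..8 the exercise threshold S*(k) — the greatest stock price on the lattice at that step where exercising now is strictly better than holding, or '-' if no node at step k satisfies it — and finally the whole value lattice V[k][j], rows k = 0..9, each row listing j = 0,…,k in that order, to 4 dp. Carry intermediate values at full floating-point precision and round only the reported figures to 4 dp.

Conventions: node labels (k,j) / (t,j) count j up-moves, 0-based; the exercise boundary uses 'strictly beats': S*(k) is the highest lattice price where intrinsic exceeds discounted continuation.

price = 13.3735
boundary = - - - - 80.1790 69.9595 80.1790 91.8913 105.3146
tree:
13.3735
19.0711 7.6182
26.4595 11.6310 3.5407
35.5789 17.3151 5.8665 1.1658
46.1910 25.0016 9.5409 2.1180 0.1897
56.4105 34.7749 15.1569 3.8195 0.3743 0.0000
65.3274 46.1910 23.3495 6.8269 0.7384 0.0000 0.0000
73.1078 56.4105 34.4787 12.0706 1.4569 0.0000 0.0000 0.0000
79.8966 65.3274 46.1910 21.0554 2.8745 0.0000 0.0000 0.0000 0.0000
85.8200 73.1078 56.4105 34.4787 5.6713 0.0000 0.0000 0.0000 0.0000 0.0000

params: Δt=0.17600 u=1.14608 d=0.87254 q=0.48985 e^(-rΔt)=0.99351
t_9 payoffs: 85.8200 73.1078 56.4105 34.4787 5.6713 0.0000 0.0000 0.0000 0.0000 0.0000
t_8: node(8,0) S=46.4734 payoff=79.8966 vs cont=79.0763 → 79.8966 [stop]  node(8,1) S=61.0426 payoff=65.3274 vs cont=64.5072 → 65.3274 [stop]  node(8,2) S=80.1790 payoff=46.1910 vs cont=45.3708 → 46.1910 [stop]  node(8,3) S=105.3146 payoff=21.0554 vs cont=20.2352 → 21.0554 [stop]  node(8,4) S=138.3300 payoff=0.0000 vs cont=2.8745 → 2.8745 [wait]  node(8,5) S=181.6955 payoff=0.0000 vs cont=0.0000 → 0.0000 [wait]  node(8,6) S=238.6559 payoff=0.0000 vs cont=0.0000 → 0.0000 [wait]  node(8,7) S=313.4729 payoff=0.0000 vs cont=0.0000 → 0.0000 [wait]  node(8,8) S=411.7446 payoff=0.0000 vs cont=0.0000 → 0.0000 [wait]  ⇒ S*(8)=105.3146
t_7: node(7,0) S=53.2622 payoff=73.1078 vs cont=72.2876 → 73.1078 [stop]  node(7,1) S=69.9595 payoff=56.4105 vs cont=55.5903 → 56.4105 [stop]  node(7,2) S=91.8913 payoff=34.4787 vs cont=33.6584 → 34.4787 [stop]  node(7,3) S=120.6987 payoff=5.6713 vs cont=12.0706 → 12.0706 [wait]  node(7,4) S=158.5369 payoff=0.0000 vs cont=1.4569 → 1.4569 [wait]  node(7,5) S=208.2372 payoff=0.0000 vs cont=0.0000 → 0.0000 [wait]  node(7,6) S=273.5181 payoff=0.0000 vs cont=0.0000 → 0.0000 [wait]  node(7,7) S=359.2642 payoff=0.0000 vs cont=0.0000 → 0.0000 [wait]  ⇒ S*(7)=91.8913
t_6: node(6,0) S=61.0426 payoff=65.3274 vs cont=64.5072 → 65.3274 [stop]  node(6,1) S=80.1790 payoff=46.1910 vs cont=45.3708 → 46.1910 [stop]  node(6,2) S=105.3146 payoff=21.0554 vs cont=23.3495 → 23.3495 [wait]  node(6,3) S=138.3300 payoff=0.0000 vs cont=6.8269 → 6.8269 [wait]  node(6,4) S=181.6955 payoff=0.0000 vs cont=0.7384 → 0.7384 [wait]  node(6,5) S=238.6559 payoff=0.0000 vs cont=0.0000 → 0.0000 [wait]  node(6,6) S=313.4729 payoff=0.0000 vs cont=0.0000 → 0.0000 [wait]  ⇒ S*(6)=80.1790
t_5: node(5,0) S=69.9595 payoff=56.4105 vs cont=55.5903 → 56.4105 [stop]  node(5,1) S=91.8913 payoff=34.4787 vs cont=34.7749 → 34.7749 [wait]  node(5,2) S=120.6987 payoff=5.6713 vs cont=15.1569 → 15.1569 [wait]  node(5,3) S=158.5369 payoff=0.0000 vs cont=3.8195 → 3.8195 [wait]  node(5,4) S=208.2372 payoff=0.0000 vs cont=0.3743 → 0.3743 [wait]  node(5,5) S=273.5181 payoff=0.0000 vs cont=0.0000 → 0.0000 [wait]  ⇒ S*(5)=69.9595
t_4: node(4,0) S=80.1790 payoff=46.1910 vs cont=45.5149 → 46.1910 [stop]  node(4,1) S=105.3146 payoff=21.0554 vs cont=25.0016 → 25.0016 [wait]  node(4,2) S=138.3300 payoff=0.0000 vs cont=9.5409 → 9.5409 [wait]  node(4,3) S=181.6955 payoff=0.0000 vs cont=2.1180 → 2.1180 [wait]  node(4,4) S=238.6559 payoff=0.0000 vs cont=0.1897 → 0.1897 [wait]  ⇒ S*(4)=80.1790
t_3: node(3,0) S=91.8913 payoff=34.4787 vs cont=35.5789 → 35.5789 [wait]  node(3,1) S=120.6987 payoff=5.6713 vs cont=17.3151 → 17.3151 [wait]  node(3,2) S=158.5369 payoff=0.0000 vs cont=5.8665 → 5.8665 [wait]  node(3,3) S=208.2372 payoff=0.0000 vs cont=1.1658 → 1.1658 [wait]  ⇒ S*(3)=-
t_2: node(2,0) S=105.3146 payoff=21.0554 vs cont=26.4595 → 26.4595 [wait]  node(2,1) S=138.3300 payoff=0.0000 vs cont=11.6310 → 11.6310 [wait]  node(2,2) S=181.6955 payoff=0.0000 vs cont=3.5407 → 3.5407 [wait]  ⇒ S*(2)=-
t_1: node(1,0) S=120.6987 payoff=5.6713 vs cont=19.0711 → 19.0711 [wait]  node(1,1) S=158.5369 payoff=0.0000 vs cont=7.6182 → 7.6182 [wait]  ⇒ S*(1)=-
t_0: node(0,0) S=138.3300 payoff=0.0000 vs cont=13.3735 → 13.3735 [wait]  ⇒ S*(0)=-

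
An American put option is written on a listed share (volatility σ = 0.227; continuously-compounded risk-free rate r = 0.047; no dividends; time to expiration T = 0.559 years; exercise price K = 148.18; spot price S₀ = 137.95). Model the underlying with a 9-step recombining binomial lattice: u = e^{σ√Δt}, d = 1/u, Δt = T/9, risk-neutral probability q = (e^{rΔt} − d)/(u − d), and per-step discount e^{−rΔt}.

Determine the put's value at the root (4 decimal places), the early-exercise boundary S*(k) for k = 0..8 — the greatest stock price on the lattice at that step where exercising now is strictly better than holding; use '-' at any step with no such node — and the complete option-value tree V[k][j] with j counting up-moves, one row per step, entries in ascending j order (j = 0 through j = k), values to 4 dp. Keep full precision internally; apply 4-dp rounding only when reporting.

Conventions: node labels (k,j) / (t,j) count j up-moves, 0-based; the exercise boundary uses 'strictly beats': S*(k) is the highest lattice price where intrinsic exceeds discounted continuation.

price = 13.8520
boundary = - - 123.1921 116.4162 123.1921 116.4162 123.1921 130.3624 137.9500
tree:
13.8520
18.8987 9.1150
24.9879 13.1956 5.2728
31.7638 18.4952 8.2135 2.4965
38.1670 24.9879 12.4047 4.2606 0.8273
44.2180 31.7638 18.0313 7.1059 1.5696 0.1237
49.9362 38.1670 24.9879 11.4954 2.9575 0.2540 0.0000
55.3399 44.2180 31.7638 17.8176 5.5276 0.5217 0.0000 0.0000
60.4463 49.9362 38.1670 24.9879 10.2300 1.0715 0.0000 0.0000 0.0000
65.2719 55.3399 44.2180 31.7638 17.8176 2.2008 0.0000 0.0000 0.0000 0.0000

params: Δt=0.06211 u=1.05820 d=0.94500 q=0.51168 e^(-rΔt)=0.99709
t_9 payoffs: 65.2719 55.3399 44.2180 31.7638 17.8176 2.2008 0.0000 0.0000 0.0000 0.0000
t_8: node(8,0) S=87.7337 payoff=60.4463 vs cont=60.0144 → 60.4463 [stop]  node(8,1) S=98.2438 payoff=49.9362 vs cont=49.5042 → 49.9362 [stop]  node(8,2) S=110.0130 payoff=38.1670 vs cont=37.7351 → 38.1670 [stop]  node(8,3) S=123.1921 payoff=24.9879 vs cont=24.5560 → 24.9879 [stop]  node(8,4) S=137.9500 payoff=10.2300 vs cont=9.7981 → 10.2300 [stop]  node(8,5) S=154.4758 payoff=0.0000 vs cont=1.0715 → 1.0715 [wait]  node(8,6) S=172.9814 payoff=0.0000 vs cont=0.0000 → 0.0000 [wait]  node(8,7) S=193.7038 payoff=0.0000 vs cont=0.0000 → 0.0000 [wait]  node(8,8) S=216.9087 payoff=0.0000 vs cont=0.0000 → 0.0000 [wait]  ⇒ S*(8)=137.9500
t_7: node(7,0) S=92.8401 payoff=55.3399 vs cont=54.9079 → 55.3399 [stop]  node(7,1) S=103.9620 payoff=44.2180 vs cont=43.7861 → 44.2180 [stop]  node(7,2) S=116.4162 payoff=31.7638 vs cont=31.3318 → 31.7638 [stop]  node(7,3) S=130.3624 payoff=17.8176 vs cont=17.3857 → 17.8176 [stop]  node(7,4) S=145.9792 payoff=2.2008 vs cont=5.5276 → 5.5276 [wait]  node(7,5) S=163.4669 payoff=0.0000 vs cont=0.5217 → 0.5217 [wait]  node(7,6) S=183.0496 payoff=0.0000 vs cont=0.0000 → 0.0000 [wait]  node(7,7) S=204.9782 payoff=0.0000 vs cont=0.0000 → 0.0000 [wait]  ⇒ S*(7)=130.3624
t_6: node(6,0) S=98.2438 payoff=49.9362 vs cont=49.5042 → 49.9362 [stop]  node(6,1) S=110.0130 payoff=38.1670 vs cont=37.7351 → 38.1670 [stop]  node(6,2) S=123.1921 payoff=24.9879 vs cont=24.5560 → 24.9879 [stop]  node(6,3) S=137.9500 payoff=10.2300 vs cont=11.4954 → 11.4954 [wait]  node(6,4) S=154.4758 payoff=0.0000 vs cont=2.9575 → 2.9575 [wait]  node(6,5) S=172.9814 payoff=0.0000 vs cont=0.2540 → 0.2540 [wait]  node(6,6) S=193.7038 payoff=0.0000 vs cont=0.0000 → 0.0000 [wait]  ⇒ S*(6)=123.1921
t_5: node(5,0) S=103.9620 payoff=44.2180 vs cont=43.7861 → 44.2180 [stop]  node(5,1) S=116.4162 payoff=31.7638 vs cont=31.3318 → 31.7638 [stop]  node(5,2) S=130.3624 payoff=17.8176 vs cont=18.0313 → 18.0313 [wait]  node(5,3) S=145.9792 payoff=2.2008 vs cont=7.1059 → 7.1059 [wait]  node(5,4) S=163.4669 payoff=0.0000 vs cont=1.5696 → 1.5696 [wait]  node(5,5) S=183.0496 payoff=0.0000 vs cont=0.1237 → 0.1237 [wait]  ⇒ S*(5)=116.4162
t_4: node(4,0) S=110.0130 payoff=38.1670 vs cont=37.7351 → 38.1670 [stop]  node(4,1) S=123.1921 payoff=24.9879 vs cont=24.6650 → 24.9879 [stop]  node(4,2) S=137.9500 payoff=10.2300 vs cont=12.4047 → 12.4047 [wait]  node(4,3) S=154.4758 payoff=0.0000 vs cont=4.2606 → 4.2606 [wait]  node(4,4) S=172.9814 payoff=0.0000 vs cont=0.8273 → 0.8273 [wait]  ⇒ S*(4)=123.1921
t_3: node(3,0) S=116.4162 payoff=31.7638 vs cont=31.3318 → 31.7638 [stop]  node(3,1) S=130.3624 payoff=17.8176 vs cont=18.4952 → 18.4952 [wait]  node(3,2) S=145.9792 payoff=2.2008 vs cont=8.2135 → 8.2135 [wait]  node(3,3) S=163.4669 payoff=0.0000 vs cont=2.4965 → 2.4965 [wait]  ⇒ S*(3)=116.4162
t_2: node(2,0) S=123.1921 payoff=24.9879 vs cont=24.9016 → 24.9879 [stop]  node(2,1) S=137.9500 payoff=10.2300 vs cont=13.1956 → 13.1956 [wait]  node(2,2) S=154.4758 payoff=0.0000 vs cont=5.2728 → 5.2728 [wait]  ⇒ S*(2)=123.1921
t_1: node(1,0) S=130.3624 payoff=17.8176 vs cont=18.8987 → 18.8987 [wait]  node(1,1) S=145.9792 payoff=2.2008 vs cont=9.1150 → 9.1150 [wait]  ⇒ S*(1)=-
t_0: node(0,0) S=137.9500 payoff=10.2300 vs cont=13.8520 → 13.8520 [wait]  ⇒ S*(0)=-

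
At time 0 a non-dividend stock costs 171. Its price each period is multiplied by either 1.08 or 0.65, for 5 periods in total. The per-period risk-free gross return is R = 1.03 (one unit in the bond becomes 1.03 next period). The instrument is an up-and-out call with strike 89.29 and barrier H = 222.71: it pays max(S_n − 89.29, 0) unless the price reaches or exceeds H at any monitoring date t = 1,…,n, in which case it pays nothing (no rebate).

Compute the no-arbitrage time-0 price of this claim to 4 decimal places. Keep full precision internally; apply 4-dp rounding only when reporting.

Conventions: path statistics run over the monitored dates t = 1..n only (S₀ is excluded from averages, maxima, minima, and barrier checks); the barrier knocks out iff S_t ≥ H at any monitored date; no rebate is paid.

Under the martingale measure an up-move has probability p* = 0.8837; value the claim as the probability-weighted average of per-path payoffs, discounted 5 periods at R = 1.03.
Enumerate all 2^5 = 32 price paths (U = up ×1.08, D = down ×0.65); each path with k up-moves has probability p*^k·(1−p*)^(5−k).
DDDDD: M=111.1500, payoff=0.0000, prob=0.000021
UDDDD: M=184.6800, payoff=0.0000, prob=0.000162
DUDDD: M=120.0420, payoff=0.0000, prob=0.000162
UUDDD: M=199.4544, payoff=0.0000, prob=0.001228
DDUDD: M=111.1500, payoff=0.0000, prob=0.000162
UDUDD: M=184.6800, payoff=0.0000, prob=0.001228
DUUDD: M=129.6454, payoff=0.0000, prob=0.001228
UUUDD: M=215.4108, payoff=1.7210, prob=0.009331
DDDUD: M=111.1500, payoff=0.0000, prob=0.000162
UDDUD: M=184.6800, payoff=0.0000, prob=0.001228
DUDUD: M=120.0420, payoff=0.0000, prob=0.001228
UUDUD: M=199.4544, payoff=1.7210, prob=0.009331
DDUUD: M=111.1500, payoff=0.0000, prob=0.001228
UDUUD: M=184.6800, payoff=1.7210, prob=0.009331
DUUUD: M=140.0170, payoff=1.7210, prob=0.009331
UUUUD: M=232.6436, payoff=0.0000, prob=0.070919
DDDDU: M=111.1500, payoff=0.0000, prob=0.000162
UDDDU: M=184.6800, payoff=0.0000, prob=0.001228
DUDDU: M=120.0420, payoff=0.0000, prob=0.001228
UUDDU: M=199.4544, payoff=1.7210, prob=0.009331
DDUDU: M=111.1500, payoff=0.0000, prob=0.001228
UDUDU: M=184.6800, payoff=1.7210, prob=0.009331
DUUDU: M=129.6454, payoff=1.7210, prob=0.009331
UUUDU: M=215.4108, payoff=61.9283, prob=0.070919
DDDUU: M=111.1500, payoff=0.0000, prob=0.001228
UDDUU: M=184.6800, payoff=1.7210, prob=0.009331
DUDUU: M=120.0420, payoff=1.7210, prob=0.009331
UUDUU: M=199.4544, payoff=61.9283, prob=0.070919
DDUUU: M=111.1500, payoff=1.7210, prob=0.009331
UDUUU: M=184.6800, payoff=61.9283, prob=0.070919
DUUUU: M=151.2183, payoff=61.9283, prob=0.070919
UUUUU: M=251.2551, payoff=0.0000, prob=0.538984
Price = Σ prob·payoff / R^5 = 17.728164 / 1.159274 = 15.2925

price = 15.2925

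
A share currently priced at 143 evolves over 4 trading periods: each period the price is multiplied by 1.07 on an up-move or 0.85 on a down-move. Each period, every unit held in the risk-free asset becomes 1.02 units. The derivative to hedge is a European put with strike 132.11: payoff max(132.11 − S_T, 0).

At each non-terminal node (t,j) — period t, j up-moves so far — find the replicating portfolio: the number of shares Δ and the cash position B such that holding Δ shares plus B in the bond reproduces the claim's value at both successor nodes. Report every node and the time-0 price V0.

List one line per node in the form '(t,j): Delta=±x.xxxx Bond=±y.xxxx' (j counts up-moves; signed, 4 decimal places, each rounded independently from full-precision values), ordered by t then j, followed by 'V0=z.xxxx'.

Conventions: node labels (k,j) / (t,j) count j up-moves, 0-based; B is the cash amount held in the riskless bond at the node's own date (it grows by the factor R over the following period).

Under the risk-neutral measure, an up-move has probability p* = (R−d)/(u−d) = 0.7727 and values discount at R = 1.02.
At maturity the claim pays: V(4,0)=57.4631, V(4,1)=38.1427, V(4,2)=13.8218, V(4,3)=0.0000, V(4,4)=0.0000
  t=3,j=0: stock 87.8199 → up 93.9673 (V=38.1427), down 74.6469 (V=57.4631). Price 41.6997; hedge Δ=-1.0000, bond B=129.5196.
  t=3,j=1: stock 110.5497 → up 118.2882 (V=13.8218), down 93.9673 (V=38.1427). Price 18.9699; hedge Δ=-1.0000, bond B=129.5196.
  t=3,j=2: stock 139.1626 → up 148.9040 (V=0.0000), down 118.2882 (V=13.8218). Price 3.0797; hedge Δ=-0.4515, bond B=65.9061.
  t=3,j=3: stock 175.1811 → up 187.4438 (V=0.0000), down 148.9040 (V=0.0000). Price 0.0000; hedge Δ=0.0000, bond B=0.0000.
  t=2,j=0: stock 103.3175 → up 110.5497 (V=18.9699), down 87.8199 (V=41.6997). Price 23.6625; hedge Δ=-1.0000, bond B=126.9800.
  t=2,j=1: stock 130.0585 → up 139.1626 (V=3.0797), down 110.5497 (V=18.9699). Price 6.5599; hedge Δ=-0.5554, bond B=78.7879.
  t=2,j=2: stock 163.7207 → up 175.1811 (V=0.0000), down 139.1626 (V=3.0797). Price 0.6862; hedge Δ=-0.0855, bond B=14.6850.
  t=1,j=0: stock 121.5500 → up 130.0585 (V=6.5599), down 103.3175 (V=23.6625). Price 10.2420; hedge Δ=-0.6396, bond B=87.9811.
  t=1,j=1: stock 153.0100 → up 163.7207 (V=0.6862), down 130.0585 (V=6.5599). Price 1.9815; hedge Δ=-0.1745, bond B=28.6802.
  t=0,j=0: stock 143.0000 → up 153.0100 (V=1.9815), down 121.5500 (V=10.2420). Price 3.7832; hedge Δ=-0.2626, bond B=41.3310.
As a check, the time-0 holding Δ(0,0)·S0 + B(0,0) comes to 3.7832 — exactly V0.

(0,0): Delta=-0.2626 Bond=41.3310
(1,0): Delta=-0.6396 Bond=87.9811
(1,1): Delta=-0.1745 Bond=28.6802
(2,0): Delta=-1.0000 Bond=126.9800
(2,1): Delta=-0.5554 Bond=78.7879
(2,2): Delta=-0.0855 Bond=14.6850
(3,0): Delta=-1.0000 Bond=129.5196
(3,1): Delta=-1.0000 Bond=129.5196
(3,2): Delta=-0.4515 Bond=65.9061
(3,3): Delta=0.0000 Bond=0.0000
V0=3.7832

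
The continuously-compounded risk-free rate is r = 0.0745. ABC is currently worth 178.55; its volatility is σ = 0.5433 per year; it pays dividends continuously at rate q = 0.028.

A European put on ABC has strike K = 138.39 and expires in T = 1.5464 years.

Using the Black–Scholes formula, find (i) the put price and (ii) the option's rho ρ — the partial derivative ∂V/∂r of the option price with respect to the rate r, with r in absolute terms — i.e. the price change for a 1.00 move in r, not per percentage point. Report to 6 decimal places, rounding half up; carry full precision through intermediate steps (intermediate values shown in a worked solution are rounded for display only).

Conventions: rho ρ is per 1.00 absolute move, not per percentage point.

price = 19.344900
ρ = -84.308903

σ√T = 0.5433·√1.5464 = 0.675617
d₁ = (ln(S/K) + (r−q+σ²/2)T) / (σ√T) = (ln(178.55/138.39) + (0.0745−0.028+0.5433²/2)·1.5464) / 0.675617 = (0.254793 + 0.300137) / 0.675617 = 0.821367
d₂ = d₁ − σ√T = 0.821367 − 0.675617 = 0.145750
e^{−rT} = 0.891182
e^{−qT} = 0.957625
N(−d₁) = 0.205719,  N(−d₂) = 0.442059
Put price V = K·e^{−rT}·N(−d₂) − S·e^{−qT}·N(−d₁) = 54.519466 − 35.174566 = 19.344900
ρ = −K·T·e^{−rT}·N(−d₂) = -84.308903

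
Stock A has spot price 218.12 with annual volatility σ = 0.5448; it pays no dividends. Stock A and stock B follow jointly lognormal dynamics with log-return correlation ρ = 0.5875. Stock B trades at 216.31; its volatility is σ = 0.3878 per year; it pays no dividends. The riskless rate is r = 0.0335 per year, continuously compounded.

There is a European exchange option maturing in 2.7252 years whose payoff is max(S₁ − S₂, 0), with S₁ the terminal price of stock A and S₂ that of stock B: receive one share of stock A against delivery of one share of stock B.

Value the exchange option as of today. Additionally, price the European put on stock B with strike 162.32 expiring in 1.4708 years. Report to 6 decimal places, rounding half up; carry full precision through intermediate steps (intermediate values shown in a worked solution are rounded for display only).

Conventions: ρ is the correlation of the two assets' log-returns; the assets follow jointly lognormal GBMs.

σ_eff = √(σ₁² + σ₂² − 2ρσ₁σ₂) = √(0.5448² + 0.3878² − 2·0.5875·0.5448·0.3878) = 0.446038
d₁ = (ln(S₁/S₂) + (q₂ − q₁ + σ_eff²/2)T) / (σ_eff√T) = (ln(218.12/216.31) + (0.0 − 0.0 + 0.099475)·2.7252) / 0.736327 = 0.379480
d₂ = d₁ − σ_eff√T = 0.379480 − 0.736327 = -0.356847
N(d₁) = 0.647834,  N(d₂) = 0.360603
V = S₁·e^{−q₁T}·N(d₁) − S₂·e^{−q₂T}·N(d₂) = 141.305629 − 78.002091 = 63.303537
[vanilla: stock B put K=162.32]
σ√T = 0.3878·√1.4708 = 0.470310
d₁ = (ln(S/K) + (r+σ²/2)T) / (σ√T) = (ln(216.31/162.32) + (0.0335+0.3878²/2)·1.4708) / 0.470310 = (0.287143 + 0.159868) / 0.470310 = 0.950459
d₂ = d₁ − σ√T = 0.950459 − 0.470310 = 0.480148
e^{−rT} = 0.951922
N(−d₁) = 0.170940,  N(−d₂) = 0.315561
price = K·e^{−rT}·N(−d₂) − S·N(−d₁) = 48.759236 − 36.975951 = 11.783285

exchange price = 63.303537
price(stock B put K=162.32) = 11.783285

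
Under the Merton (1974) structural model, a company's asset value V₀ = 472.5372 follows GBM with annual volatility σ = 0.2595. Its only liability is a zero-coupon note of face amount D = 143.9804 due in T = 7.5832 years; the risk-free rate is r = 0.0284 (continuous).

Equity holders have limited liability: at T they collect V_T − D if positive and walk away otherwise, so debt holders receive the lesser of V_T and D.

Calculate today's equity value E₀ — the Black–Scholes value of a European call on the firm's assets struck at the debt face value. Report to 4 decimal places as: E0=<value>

E0=357.9394

Equity is a call on the firm's assets struck at D = 143.9804:
d₁ = [ln(V₀/D) + (r + σ²/2)T] / (σ√T)
   = [ln(472.5372/143.9804) + (0.0284 + 0.5·0.2595²)·7.5832] / (0.2595·√7.5832)
   = [1.188439 + 0.470690] / 0.714601 = 2.321756
d₂ = d₁ − σ√T = 2.321756 − 0.714601 = 1.607155
N(d₁) = 0.989877,  N(d₂) = 0.945990,  e^(−rT) = 0.806249
E₀ = V₀·N(d₁) − D·e^(−rT)·N(d₂)
   = 472.5372·0.989877 − 143.9804·0.806249·0.945990 = 357.939380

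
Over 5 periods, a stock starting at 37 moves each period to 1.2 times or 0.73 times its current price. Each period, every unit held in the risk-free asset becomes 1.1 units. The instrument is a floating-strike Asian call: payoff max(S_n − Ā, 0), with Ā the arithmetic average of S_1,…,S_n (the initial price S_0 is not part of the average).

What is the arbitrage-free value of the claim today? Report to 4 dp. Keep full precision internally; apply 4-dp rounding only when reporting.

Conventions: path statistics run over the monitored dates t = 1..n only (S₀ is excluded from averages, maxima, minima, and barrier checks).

Under the martingale measure an up-move has probability p* = 0.7872; value the claim as the probability-weighted average of per-path payoffs, discounted 5 periods at R = 1.1.
Enumerate all 2^5 = 32 price paths (U = up ×1.2, D = down ×0.73); each path with k up-moves has probability p*^k·(1−p*)^(5−k).
DDDDD: Ā=15.8597, payoff=0.0000, prob=0.000436
UDDDD: Ā=26.0708, payoff=0.0000, prob=0.001613
DUDDD: Ā=22.5928, payoff=0.0000, prob=0.001613
UUDDD: Ā=37.1388, payoff=0.0000, prob=0.005969
DDUDD: Ā=20.0538, payoff=0.0000, prob=0.001613
UDUDD: Ā=32.9652, payoff=0.0000, prob=0.005969
DUUDD: Ā=29.4872, payoff=0.0000, prob=0.005969
UUUDD: Ā=48.4722, payoff=0.0000, prob=0.022086
DDDUD: Ā=18.2004, payoff=0.0000, prob=0.001613
UDDUD: Ā=29.9185, payoff=0.0000, prob=0.005969
DUDUD: Ā=26.4405, payoff=0.0000, prob=0.005969
UUDUD: Ā=43.4638, payoff=0.0000, prob=0.022086
DDUUD: Ā=23.9016, payoff=0.0000, prob=0.005969
UDUUD: Ā=39.2902, payoff=0.0000, prob=0.022086
DUUUD: Ā=35.8122, payoff=0.0000, prob=0.022086
UUUUD: Ā=58.8694, payoff=0.0000, prob=0.081718
DDDDU: Ā=16.8474, payoff=0.0000, prob=0.001613
UDDDU: Ā=27.6944, payoff=0.0000, prob=0.005969
DUDDU: Ā=24.2164, payoff=0.0000, prob=0.005969
UUDDU: Ā=39.8078, payoff=0.0000, prob=0.022086
DDUDU: Ā=21.6774, payoff=0.0000, prob=0.005969
UDUDU: Ā=35.6342, payoff=0.0000, prob=0.022086
DUUDU: Ā=32.1562, payoff=1.9153, prob=0.022086
UUUDU: Ā=52.8594, payoff=3.1485, prob=0.081718
DDDUU: Ā=19.8240, payoff=0.9028, prob=0.005969
UDDUU: Ā=32.5874, payoff=1.4841, prob=0.022086
DUDUU: Ā=29.1094, payoff=4.9621, prob=0.022086
UUDUU: Ā=47.8511, payoff=8.1568, prob=0.081718
DDUUU: Ā=26.5705, payoff=7.5010, prob=0.022086
UDUUU: Ā=43.6775, payoff=12.3304, prob=0.081718
DUUUU: Ā=40.1995, payoff=15.8084, prob=0.081718
UUUUU: Ā=66.0814, payoff=25.9864, prob=0.302357
Price = Σ prob·payoff / R^5 = 11.436188 / 1.610510 = 7.1010

price = 7.1010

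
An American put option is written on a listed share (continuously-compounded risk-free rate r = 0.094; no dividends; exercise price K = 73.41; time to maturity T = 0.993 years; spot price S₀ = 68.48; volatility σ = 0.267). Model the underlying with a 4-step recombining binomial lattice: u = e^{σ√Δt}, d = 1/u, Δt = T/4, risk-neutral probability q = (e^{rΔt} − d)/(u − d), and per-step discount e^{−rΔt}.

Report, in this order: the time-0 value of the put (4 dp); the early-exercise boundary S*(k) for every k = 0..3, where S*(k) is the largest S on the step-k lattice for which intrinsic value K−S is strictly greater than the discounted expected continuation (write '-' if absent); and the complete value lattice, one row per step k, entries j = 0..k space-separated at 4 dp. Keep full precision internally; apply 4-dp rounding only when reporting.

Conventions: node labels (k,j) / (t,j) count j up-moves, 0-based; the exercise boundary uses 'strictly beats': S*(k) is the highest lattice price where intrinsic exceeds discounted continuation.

params: Δt=0.24825 u=1.14229 d=0.87544 q=0.55527 e^(-rΔt)=0.97693
t_4 payoffs: 33.1880 20.9276 4.9300 0.0000 0.0000
t_3: node(3,0) S=45.9450 payoff=27.4650 vs cont=25.7717 → 27.4650 [stop]  node(3,1) S=59.9499 payoff=13.4601 vs cont=11.7668 → 13.4601 [stop]  node(3,2) S=78.2238 payoff=0.0000 vs cont=2.1420 → 2.1420 [wait]  node(3,3) S=102.0678 payoff=0.0000 vs cont=0.0000 → 0.0000 [wait]  ⇒ S*(3)=59.9499
t_2: node(2,0) S=52.4824 payoff=20.9276 vs cont=19.2344 → 20.9276 [stop]  node(2,1) S=68.4800 payoff=4.9300 vs cont=7.0100 → 7.0100 [wait]  node(2,2) S=89.3540 payoff=0.0000 vs cont=0.9306 → 0.9306 [wait]  ⇒ S*(2)=52.4824
t_1: node(1,0) S=59.9499 payoff=13.4601 vs cont=12.8951 → 13.4601 [stop]  node(1,1) S=78.2238 payoff=0.0000 vs cont=3.5505 → 3.5505 [wait]  ⇒ S*(1)=59.9499
t_0: node(0,0) S=68.4800 payoff=4.9300 vs cont=7.7741 → 7.7741 [wait]  ⇒ S*(0)=-

price = 7.7741
boundary = - 59.9499 52.4824 59.9499
tree:
7.7741
13.4601 3.5505
20.9276 7.0100 0.9306
27.4650 13.4601 2.1420 0.0000
33.1880 20.9276 4.9300 0.0000 0.0000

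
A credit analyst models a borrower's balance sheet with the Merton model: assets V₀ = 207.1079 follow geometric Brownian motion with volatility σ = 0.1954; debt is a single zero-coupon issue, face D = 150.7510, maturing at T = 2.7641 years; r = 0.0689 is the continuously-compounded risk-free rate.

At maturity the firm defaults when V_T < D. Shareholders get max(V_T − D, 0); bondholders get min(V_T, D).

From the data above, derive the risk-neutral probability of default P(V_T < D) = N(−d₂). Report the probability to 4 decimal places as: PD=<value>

Apply the equity-as-call identities (strike 150.7510, horizon 2.7641 years):
d₁ = [ln(V₀/D) + (r + σ²/2)T] / (σ√T)
   = [ln(207.1079/150.7510) + (0.0689 + 0.5·0.1954²)·2.7641] / (0.1954·√2.7641)
   = [0.317610 + 0.243215] / 0.324864 = 1.726339
d₂ = d₁ − σ√T = 1.726339 − 0.324864 = 1.401475
risk-neutral PD = N(−d₂) = N(-1.401475) = 0.080536

PD=0.0805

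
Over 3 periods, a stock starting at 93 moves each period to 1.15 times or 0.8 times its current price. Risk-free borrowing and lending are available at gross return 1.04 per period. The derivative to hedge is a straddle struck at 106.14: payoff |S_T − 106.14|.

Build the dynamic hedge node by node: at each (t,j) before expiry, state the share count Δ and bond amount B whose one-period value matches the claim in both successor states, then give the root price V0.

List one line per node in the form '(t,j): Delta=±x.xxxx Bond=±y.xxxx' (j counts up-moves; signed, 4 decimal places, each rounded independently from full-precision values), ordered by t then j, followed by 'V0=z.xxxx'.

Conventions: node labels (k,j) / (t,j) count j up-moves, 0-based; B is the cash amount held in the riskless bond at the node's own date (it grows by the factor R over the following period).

Since d<R<u, set p* = (R−d)/(u−d) = 0.6857; price each node as the discounted p*-expectation of its children.
Payoffs at expiry: V(3,0)=58.5240, V(3,1)=37.6920, V(3,2)=7.7460, V(3,3)=35.3014
Node (2,0) S=59.5200: V=(p*·37.6920+(1−p*)·58.5240)/1.04=42.5377; Δ=(37.6920−58.5240)/(68.4480−47.6160)=-1.0000; B=V−Δ·S=102.0577
Node (2,1) S=85.5600: V=(p*·7.7460+(1−p*)·37.6920)/1.04=16.4977; Δ=(7.7460−37.6920)/(98.3940−68.4480)=-1.0000; B=V−Δ·S=102.0577
Node (2,2) S=122.9925: V=(p*·35.3014+(1−p*)·7.7460)/1.04=25.6165; Δ=(35.3014−7.7460)/(141.4414−98.3940)=0.6401; B=V−Δ·S=-53.1132
Node (1,0) S=74.4000: V=(p*·16.4977+(1−p*)·42.5377)/1.04=23.7324; Δ=(16.4977−42.5377)/(85.5600−59.5200)=-1.0000; B=V−Δ·S=98.1324
Node (1,1) S=106.9500: V=(p*·25.6165+(1−p*)·16.4977)/1.04=21.8755; Δ=(25.6165−16.4977)/(122.9925−85.5600)=0.2436; B=V−Δ·S=-4.1781
Node (0,0) S=93.0000: V=(p*·21.8755+(1−p*)·23.7324)/1.04=21.5953; Δ=(21.8755−23.7324)/(106.9500−74.4000)=-0.0570; B=V−Δ·S=26.9006
As a check, the time-0 holding Δ(0,0)·S0 + B(0,0) comes to 21.5953 — exactly V0.

(0,0): Delta=-0.0570 Bond=26.9006
(1,0): Delta=-1.0000 Bond=98.1324
(1,1): Delta=0.2436 Bond=-4.1781
(2,0): Delta=-1.0000 Bond=102.0577
(2,1): Delta=-1.0000 Bond=102.0577
(2,2): Delta=0.6401 Bond=-53.1132
V0=21.5953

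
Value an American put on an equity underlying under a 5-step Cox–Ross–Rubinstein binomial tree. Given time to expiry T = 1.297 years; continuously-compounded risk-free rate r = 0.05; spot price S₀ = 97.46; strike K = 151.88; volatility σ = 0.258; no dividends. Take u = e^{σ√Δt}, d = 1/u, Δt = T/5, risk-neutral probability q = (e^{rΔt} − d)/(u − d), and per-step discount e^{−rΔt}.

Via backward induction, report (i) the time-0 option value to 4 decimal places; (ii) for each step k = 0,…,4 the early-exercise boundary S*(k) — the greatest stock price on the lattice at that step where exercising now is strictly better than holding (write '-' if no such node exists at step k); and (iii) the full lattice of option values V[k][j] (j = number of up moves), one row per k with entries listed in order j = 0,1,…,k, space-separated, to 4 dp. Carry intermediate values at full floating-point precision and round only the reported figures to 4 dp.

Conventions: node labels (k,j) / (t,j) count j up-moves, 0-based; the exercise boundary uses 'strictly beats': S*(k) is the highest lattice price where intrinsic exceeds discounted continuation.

price = 54.4200
boundary = 97.4600 111.1460 97.4600 111.1460 126.7539
tree:
54.4200
66.4208 40.7340
76.9439 54.4200 26.4551
86.1712 66.4208 40.7340 13.7690
94.2622 76.9439 54.4200 25.1261 3.4950
101.3570 86.1712 66.4208 40.7340 7.3264 0.0000

Δt=0.25940, u=1.14043, d=0.87686, q=0.51673, disc=e^(-rΔt)=0.98711
k=5 terminal: V=max(K-S,0) → 101.3570 86.1712 66.4208 40.7340 7.3264 0.0000
k=4: j=0 S=57.6178 intr=94.2622 cont=92.3051 V=94.2622[EX]; j=1 S=74.9361 intr=76.9439 cont=74.9867 V=76.9439[EX]; j=2 S=97.4600 intr=54.4200 cont=52.4628 V=54.4200[EX]; j=3 S=126.7539 intr=25.1261 cont=23.1689 V=25.1261[EX]; j=4 S=164.8529 intr=0.0000 cont=3.4950 V=3.4950[hold]  S*(4)=126.7539
k=3: j=0 S=65.7088 intr=86.1712 cont=84.2140 V=86.1712[EX]; j=1 S=85.4592 intr=66.4208 cont=64.4636 V=66.4208[EX]; j=2 S=111.1460 intr=40.7340 cont=38.7768 V=40.7340[EX]; j=3 S=144.5536 intr=7.3264 cont=13.7690 V=13.7690[hold]  S*(3)=111.1460
k=2: j=0 S=74.9361 intr=76.9439 cont=74.9867 V=76.9439[EX]; j=1 S=97.4600 intr=54.4200 cont=52.4628 V=54.4200[EX]; j=2 S=126.7539 intr=25.1261 cont=26.4551 V=26.4551[hold]  S*(2)=97.4600
k=1: j=0 S=85.4592 intr=66.4208 cont=64.4636 V=66.4208[EX]; j=1 S=111.1460 intr=40.7340 cont=39.4547 V=40.7340[EX]  S*(1)=111.1460
k=0: j=0 S=97.4600 intr=54.4200 cont=52.4628 V=54.4200[EX]  S*(0)=97.4600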